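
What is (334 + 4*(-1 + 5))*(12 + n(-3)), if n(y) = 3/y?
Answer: 3850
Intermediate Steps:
(334 + 4*(-1 + 5))*(12 + n(-3)) = (334 + 4*(-1 + 5))*(12 + 3/(-3)) = (334 + 4*4)*(12 + 3*(-1/3)) = (334 + 16)*(12 - 1) = 350*11 = 3850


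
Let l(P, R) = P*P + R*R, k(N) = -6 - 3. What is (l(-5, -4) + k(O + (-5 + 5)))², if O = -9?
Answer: 1024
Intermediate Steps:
k(N) = -9
l(P, R) = P² + R²
(l(-5, -4) + k(O + (-5 + 5)))² = (((-5)² + (-4)²) - 9)² = ((25 + 16) - 9)² = (41 - 9)² = 32² = 1024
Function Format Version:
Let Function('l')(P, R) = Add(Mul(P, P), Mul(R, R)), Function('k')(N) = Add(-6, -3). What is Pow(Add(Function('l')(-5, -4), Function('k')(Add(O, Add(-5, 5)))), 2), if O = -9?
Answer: 1024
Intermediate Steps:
Function('k')(N) = -9
Function('l')(P, R) = Add(Pow(P, 2), Pow(R, 2))
Pow(Add(Function('l')(-5, -4), Function('k')(Add(O, Add(-5, 5)))), 2) = Pow(Add(Add(Pow(-5, 2), Pow(-4, 2)), -9), 2) = Pow(Add(Add(25, 16), -9), 2) = Pow(Add(41, -9), 2) = Pow(32, 2) = 1024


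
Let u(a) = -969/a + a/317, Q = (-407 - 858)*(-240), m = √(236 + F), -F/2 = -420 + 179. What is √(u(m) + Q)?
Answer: √(15727843539249600 - 69750996730*√718)/227606 ≈ 550.97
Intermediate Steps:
F = 482 (F = -2*(-420 + 179) = -2*(-241) = 482)
m = √718 (m = √(236 + 482) = √718 ≈ 26.796)
Q = 303600 (Q = -1265*(-240) = 303600)
u(a) = -969/a + a/317 (u(a) = -969/a + a*(1/317) = -969/a + a/317)
√(u(m) + Q) = √((-969*√718/718 + √718/317) + 303600) = √(-306455*√718/227606 + 303600) = √(303600 - 306455*√718/227606)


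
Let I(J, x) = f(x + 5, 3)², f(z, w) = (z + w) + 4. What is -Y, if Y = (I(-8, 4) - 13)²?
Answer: -59049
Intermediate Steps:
f(z, w) = 4 + w + z (f(z, w) = (w + z) + 4 = 4 + w + z)
I(J, x) = (12 + x)² (I(J, x) = (4 + 3 + (x + 5))² = (4 + 3 + (5 + x))² = (12 + x)²)
Y = 59049 (Y = ((12 + 4)² - 13)² = (16² - 13)² = (256 - 13)² = 243² = 59049)
-Y = -1*59049 = -59049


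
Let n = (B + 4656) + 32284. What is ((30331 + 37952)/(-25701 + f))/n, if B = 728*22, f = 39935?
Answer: 7587/83752856 ≈ 9.0588e-5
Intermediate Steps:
B = 16016
n = 52956 (n = (16016 + 4656) + 32284 = 20672 + 32284 = 52956)
((30331 + 37952)/(-25701 + f))/n = ((30331 + 37952)/(-25701 + 39935))/52956 = (68283/14234)*(1/52956) = 7587/83752856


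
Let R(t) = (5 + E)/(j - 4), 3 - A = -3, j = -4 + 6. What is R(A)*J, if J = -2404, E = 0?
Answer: 6010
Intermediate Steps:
j = 2
A = 6 (A = 3 - 1*(-3) = 3 + 3 = 6)
R(t) = -5/2 (R(t) = (5 + 0)/(2 - 4) = 5/(-2) = 5*(-½) = -5/2)
R(A)*J = -5/2*(-2404) = 6010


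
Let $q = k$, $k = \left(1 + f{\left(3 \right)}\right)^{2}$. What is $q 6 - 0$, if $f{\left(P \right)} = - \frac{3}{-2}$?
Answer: $\frac{75}{2} \approx 37.5$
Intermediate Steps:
$f{\left(P \right)} = \frac{3}{2}$ ($f{\left(P \right)} = \left(-3\right) \left(- \frac{1}{2}\right) = \frac{3}{2}$)
$k = \frac{25}{4}$ ($k = \left(1 + \frac{3}{2}\right)^{2} = \left(\frac{5}{2}\right)^{2} = \frac{25}{4} \approx 6.25$)
$q = \frac{25}{4} \approx 6.25$
$q 6 - 0 = \frac{25}{4} \cdot 6 - 0 = \frac{75}{2} + 0 = \frac{75}{2}$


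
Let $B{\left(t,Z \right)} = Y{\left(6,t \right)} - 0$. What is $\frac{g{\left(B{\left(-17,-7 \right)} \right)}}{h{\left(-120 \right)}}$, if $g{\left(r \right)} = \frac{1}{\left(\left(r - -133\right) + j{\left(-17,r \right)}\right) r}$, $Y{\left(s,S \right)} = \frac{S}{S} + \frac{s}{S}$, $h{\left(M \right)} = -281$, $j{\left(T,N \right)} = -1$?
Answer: $- \frac{289}{6970205} \approx -4.1462 \cdot 10^{-5}$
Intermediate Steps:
$Y{\left(s,S \right)} = 1 + \frac{s}{S}$
$B{\left(t,Z \right)} = \frac{6 + t}{t}$ ($B{\left(t,Z \right)} = \frac{t + 6}{t} - 0 = \frac{6 + t}{t} + 0 = \frac{6 + t}{t}$)
$g{\left(r \right)} = \frac{1}{r \left(132 + r\right)}$ ($g{\left(r \right)} = \frac{1}{\left(\left(r - -133\right) - 1\right) r} = \frac{1}{\left(\left(r + 133\right) - 1\right) r} = \frac{1}{\left(\left(133 + r\right) - 1\right) r} = \frac{1}{\left(132 + r\right) r} = \frac{1}{r \left(132 + r\right)}$)
$\frac{g{\left(B{\left(-17,-7 \right)} \right)}}{h{\left(-120 \right)}} = \frac{\frac{1}{\frac{1}{-17} \left(6 - 17\right)} \frac{1}{132 + \frac{6 - 17}{-17}}}{-281} = \frac{1}{\left(- \frac{1}{17}\right) \left(-11\right) \left(132 - - \frac{11}{17}\right)} \left(- \frac{1}{281}\right) = \frac{1}{\frac{11}{17} \left(132 + \frac{11}{17}\right)} \left(- \frac{1}{281}\right) = \frac{17}{11 \cdot \frac{2255}{17}} \left(- \frac{1}{281}\right) = \frac{17}{11} \cdot \frac{17}{2255} \left(- \frac{1}{281}\right) = \frac{289}{24805} \left(- \frac{1}{281}\right) = - \frac{289}{6970205}$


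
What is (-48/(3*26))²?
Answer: 64/169 ≈ 0.37870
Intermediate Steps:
(-48/(3*26))² = (-48/78)² = (-48*1/78)² = (-8/13)² = 64/169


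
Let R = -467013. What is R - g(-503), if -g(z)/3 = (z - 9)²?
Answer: 319419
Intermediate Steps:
g(z) = -3*(-9 + z)² (g(z) = -3*(z - 9)² = -3*(-9 + z)²)
R - g(-503) = -467013 - (-3)*(-9 - 503)² = -467013 - (-3)*(-512)² = -467013 - (-3)*262144 = -467013 - 1*(-786432) = -467013 + 786432 = 319419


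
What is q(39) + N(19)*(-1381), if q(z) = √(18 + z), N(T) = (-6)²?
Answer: -49716 + √57 ≈ -49708.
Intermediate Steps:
N(T) = 36
q(39) + N(19)*(-1381) = √(18 + 39) + 36*(-1381) = √57 - 49716 = -49716 + √57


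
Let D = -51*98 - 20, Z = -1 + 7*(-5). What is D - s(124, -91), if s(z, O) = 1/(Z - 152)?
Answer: -943383/188 ≈ -5018.0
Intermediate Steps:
Z = -36 (Z = -1 - 35 = -36)
s(z, O) = -1/188 (s(z, O) = 1/(-36 - 152) = 1/(-188) = -1/188)
D = -5018 (D = -4998 - 20 = -5018)
D - s(124, -91) = -5018 - 1*(-1/188) = -5018 + 1/188 = -943383/188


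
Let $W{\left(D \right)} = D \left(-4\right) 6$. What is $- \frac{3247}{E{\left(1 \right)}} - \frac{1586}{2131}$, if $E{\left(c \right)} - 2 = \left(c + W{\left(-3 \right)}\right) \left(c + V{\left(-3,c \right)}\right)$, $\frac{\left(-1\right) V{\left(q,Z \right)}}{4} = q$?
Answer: $- \frac{8427643}{2026581} \approx -4.1586$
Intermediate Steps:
$V{\left(q,Z \right)} = - 4 q$
$W{\left(D \right)} = - 24 D$ ($W{\left(D \right)} = - 4 D 6 = - 24 D$)
$E{\left(c \right)} = 2 + \left(12 + c\right) \left(72 + c\right)$ ($E{\left(c \right)} = 2 + \left(c - -72\right) \left(c - -12\right) = 2 + \left(c + 72\right) \left(c + 12\right) = 2 + \left(72 + c\right) \left(12 + c\right) = 2 + \left(12 + c\right) \left(72 + c\right)$)
$- \frac{3247}{E{\left(1 \right)}} - \frac{1586}{2131} = - \frac{3247}{866 + 1^{2} + 84 \cdot 1} - \frac{1586}{2131} = - \frac{3247}{866 + 1 + 84} - \frac{1586}{2131} = - \frac{3247}{951} - \frac{1586}{2131} = - \frac{8427643}{2026581}$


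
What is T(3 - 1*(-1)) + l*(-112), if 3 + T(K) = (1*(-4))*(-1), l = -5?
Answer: 561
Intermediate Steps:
T(K) = 1 (T(K) = -3 + (1*(-4))*(-1) = -3 - 4*(-1) = -3 + 4 = 1)
T(3 - 1*(-1)) + l*(-112) = 1 - 5*(-112) = 1 + 560 = 561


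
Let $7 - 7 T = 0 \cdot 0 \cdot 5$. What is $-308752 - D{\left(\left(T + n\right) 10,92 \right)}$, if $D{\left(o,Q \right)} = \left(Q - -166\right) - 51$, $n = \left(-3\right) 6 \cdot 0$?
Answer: $-308959$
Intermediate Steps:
$T = 1$ ($T = 1 - \frac{0 \cdot 0 \cdot 5}{7} = 1 - \frac{0 \cdot 5}{7} = 1 - 0 = 1 + 0 = 1$)
$n = 0$ ($n = \left(-18\right) 0 = 0$)
$D{\left(o,Q \right)} = 115 + Q$ ($D{\left(o,Q \right)} = \left(Q + 166\right) - 51 = \left(166 + Q\right) - 51 = 115 + Q$)
$-308752 - D{\left(\left(T + n\right) 10,92 \right)} = -308752 - \left(115 + 92\right) = -308752 - 207 = -308959$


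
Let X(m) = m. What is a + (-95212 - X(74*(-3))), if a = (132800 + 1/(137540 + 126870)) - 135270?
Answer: -25769398599/264410 ≈ -97460.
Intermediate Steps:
a = -653092699/264410 (a = (132800 + 1/264410) - 135270 = 35113648001/264410 - 135270 = -653092699/264410 ≈ -2470.0)
a + (-95212 - X(74*(-3))) = -653092699/264410 + (-95212 - 74*(-3)) = -653092699/264410 + (-95212 - 1*(-222)) = -653092699/264410 + (-95212 + 222) = -653092699/264410 - 94990 = -25769398599/264410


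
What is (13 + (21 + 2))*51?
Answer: 1836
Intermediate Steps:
(13 + (21 + 2))*51 = (13 + 23)*51 = 36*51 = 1836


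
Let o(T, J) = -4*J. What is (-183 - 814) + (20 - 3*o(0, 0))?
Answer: -977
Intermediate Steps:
(-183 - 814) + (20 - 3*o(0, 0)) = (-183 - 814) + (20 - (-12)*0) = -997 + (20 - 3*0) = -997 + (20 + 0) = -997 + 20 = -977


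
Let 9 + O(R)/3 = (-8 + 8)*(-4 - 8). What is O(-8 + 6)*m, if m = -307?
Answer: 8289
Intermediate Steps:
O(R) = -27 (O(R) = -27 + 3*((-8 + 8)*(-4 - 8)) = -27 + 3*(0*(-12)) = -27 + 3*0 = -27 + 0 = -27)
O(-8 + 6)*m = -27*(-307) = 8289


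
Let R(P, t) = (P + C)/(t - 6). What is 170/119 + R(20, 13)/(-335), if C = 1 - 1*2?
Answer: 3331/2345 ≈ 1.4205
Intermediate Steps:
C = -1 (C = 1 - 2 = -1)
R(P, t) = (-1 + P)/(-6 + t) (R(P, t) = (P - 1)/(t - 6) = (-1 + P)/(-6 + t))
170/119 + R(20, 13)/(-335) = 170/119 + ((-1 + 20)/(-6 + 13))/(-335) = 170*(1/119) + (19/7)*(-1/335) = 10/7 + ((⅐)*19)*(-1/335) = 10/7 + (19/7)*(-1/335) = 10/7 - 19/2345 = 3331/2345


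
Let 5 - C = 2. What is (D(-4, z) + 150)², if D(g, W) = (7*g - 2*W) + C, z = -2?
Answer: 16641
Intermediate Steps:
C = 3 (C = 5 - 1*2 = 5 - 2 = 3)
D(g, W) = 3 - 2*W + 7*g (D(g, W) = (7*g - 2*W) + 3 = (-2*W + 7*g) + 3 = 3 - 2*W + 7*g)
(D(-4, z) + 150)² = ((3 - 2*(-2) + 7*(-4)) + 150)² = ((3 + 4 - 28) + 150)² = (-21 + 150)² = 129² = 16641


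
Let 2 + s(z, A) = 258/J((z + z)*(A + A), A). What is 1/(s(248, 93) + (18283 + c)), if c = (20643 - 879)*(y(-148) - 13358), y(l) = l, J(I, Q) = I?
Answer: -15376/4104074322885 ≈ -3.7465e-9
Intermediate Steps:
s(z, A) = -2 + 129/(2*A*z) (s(z, A) = -2 + 258/(((z + z)*(A + A))) = -2 + 258/(((2*z)*(2*A))) = -2 + 258/((4*A*z)) = -2 + 258*(1/(4*A*z)) = -2 + 129/(2*A*z))
c = -266932584 (c = (20643 - 879)*(-148 - 13358) = 19764*(-13506) = -266932584)
1/(s(248, 93) + (18283 + c)) = 1/((-2 + (129/2)/(93*248)) + (18283 - 266932584)) = 1/((-2 + (129/2)*(1/93)*(1/248)) - 266914301) = 1/((-2 + 43/15376) - 266914301) = 1/(-30709/15376 - 266914301) = 1/(-4104074322885/15376) = -15376/4104074322885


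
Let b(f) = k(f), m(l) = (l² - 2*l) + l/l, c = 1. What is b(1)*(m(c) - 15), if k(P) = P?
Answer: -15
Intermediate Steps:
m(l) = 1 + l² - 2*l (m(l) = (l² - 2*l) + 1 = 1 + l² - 2*l)
b(f) = f
b(1)*(m(c) - 15) = 1*((1 + 1² - 2*1) - 15) = 1*((1 + 1 - 2) - 15) = 1*(0 - 15) = 1*(-15) = -15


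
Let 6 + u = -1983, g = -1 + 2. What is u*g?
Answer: -1989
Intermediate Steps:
g = 1
u = -1989 (u = -6 - 1983 = -1989)
u*g = -1989*1 = -1989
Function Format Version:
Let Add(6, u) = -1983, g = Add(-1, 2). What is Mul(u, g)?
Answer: -1989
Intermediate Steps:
g = 1
u = -1989 (u = Add(-6, -1983) = -1989)
Mul(u, g) = Mul(-1989, 1) = -1989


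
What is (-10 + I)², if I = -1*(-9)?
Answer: 1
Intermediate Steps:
I = 9
(-10 + I)² = (-10 + 9)² = (-1)² = 1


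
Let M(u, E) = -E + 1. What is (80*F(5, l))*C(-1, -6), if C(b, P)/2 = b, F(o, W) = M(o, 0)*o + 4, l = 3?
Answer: -1440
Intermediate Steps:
M(u, E) = 1 - E
F(o, W) = 4 + o (F(o, W) = (1 - 1*0)*o + 4 = (1 + 0)*o + 4 = 1*o + 4 = o + 4 = 4 + o)
C(b, P) = 2*b
(80*F(5, l))*C(-1, -6) = (80*(4 + 5))*(2*(-1)) = (80*9)*(-2) = 720*(-2) = -1440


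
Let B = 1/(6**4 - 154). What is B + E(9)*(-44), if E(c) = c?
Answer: -452231/1142 ≈ -396.00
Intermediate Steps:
B = 1/1142 (B = 1/(1296 - 154) = 1/1142 ≈ 0.00087566)
B + E(9)*(-44) = 1/1142 + 9*(-44) = 1/1142 - 396 = -452231/1142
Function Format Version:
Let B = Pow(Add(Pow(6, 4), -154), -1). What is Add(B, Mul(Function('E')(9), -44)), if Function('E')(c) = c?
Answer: Rational(-452231, 1142) ≈ -396.00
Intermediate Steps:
B = Rational(1, 1142) (B = Pow(Add(1296, -154), -1) = Pow(1142, -1) = Rational(1, 1142) ≈ 0.00087566)
Add(B, Mul(Function('E')(9), -44)) = Add(Rational(1, 1142), Mul(9, -44)) = Add(Rational(1, 1142), -396) = Rational(-452231, 1142)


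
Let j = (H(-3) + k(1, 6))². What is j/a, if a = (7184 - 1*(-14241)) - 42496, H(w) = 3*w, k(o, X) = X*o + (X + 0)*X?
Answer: -1089/21071 ≈ -0.051682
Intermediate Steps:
k(o, X) = X² + X*o (k(o, X) = X*o + X*X = X*o + X² = X² + X*o)
j = 1089 (j = (3*(-3) + 6*(6 + 1))² = (-9 + 6*7)² = (-9 + 42)² = 33² = 1089)
a = -21071 (a = (7184 + 14241) - 42496 = 21425 - 42496 = -21071)
j/a = 1089/(-21071) = 1089*(-1/21071) = -1089/21071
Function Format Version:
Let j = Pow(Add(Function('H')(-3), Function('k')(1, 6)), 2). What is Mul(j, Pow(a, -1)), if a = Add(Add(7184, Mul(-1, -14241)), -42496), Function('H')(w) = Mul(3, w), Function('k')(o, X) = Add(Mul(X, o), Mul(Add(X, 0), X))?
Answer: Rational(-1089, 21071) ≈ -0.051682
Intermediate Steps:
Function('k')(o, X) = Add(Pow(X, 2), Mul(X, o)) (Function('k')(o, X) = Add(Mul(X, o), Mul(X, X)) = Add(Mul(X, o), Pow(X, 2)) = Add(Pow(X, 2), Mul(X, o)))
j = 1089 (j = Pow(Add(Mul(3, -3), Mul(6, Add(6, 1))), 2) = Pow(Add(-9, Mul(6, 7)), 2) = Pow(Add(-9, 42), 2) = Pow(33, 2) = 1089)
a = -21071 (a = Add(Add(7184, 14241), -42496) = Add(21425, -42496) = -21071)
Mul(j, Pow(a, -1)) = Mul(1089, Pow(-21071, -1)) = Mul(1089, Rational(-1, 21071)) = Rational(-1089, 21071)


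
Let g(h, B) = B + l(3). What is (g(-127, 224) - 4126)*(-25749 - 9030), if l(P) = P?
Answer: 135603321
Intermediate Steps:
g(h, B) = 3 + B (g(h, B) = B + 3 = 3 + B)
(g(-127, 224) - 4126)*(-25749 - 9030) = ((3 + 224) - 4126)*(-25749 - 9030) = (227 - 4126)*(-34779) = -3899*(-34779) = 135603321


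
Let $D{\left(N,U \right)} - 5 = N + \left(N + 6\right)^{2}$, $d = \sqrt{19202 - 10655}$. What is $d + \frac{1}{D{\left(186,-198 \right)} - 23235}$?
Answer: $\frac{1}{13820} + \sqrt{8547} \approx 92.45$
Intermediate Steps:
$d = \sqrt{8547} \approx 92.45$
$D{\left(N,U \right)} = 5 + N + \left(6 + N\right)^{2}$ ($D{\left(N,U \right)} = 5 + \left(N + \left(N + 6\right)^{2}\right) = 5 + \left(N + \left(6 + N\right)^{2}\right) = 5 + N + \left(6 + N\right)^{2}$)
$d + \frac{1}{D{\left(186,-198 \right)} - 23235} = \sqrt{8547} + \frac{1}{\left(5 + 186 + \left(6 + 186\right)^{2}\right) - 23235} = \sqrt{8547} + \frac{1}{\left(5 + 186 + 192^{2}\right) - 23235} = \sqrt{8547} + \frac{1}{\left(5 + 186 + 36864\right) - 23235} = \sqrt{8547} + \frac{1}{37055 - 23235} = \sqrt{8547} + \frac{1}{13820} = \frac{1}{13820} + \sqrt{8547}$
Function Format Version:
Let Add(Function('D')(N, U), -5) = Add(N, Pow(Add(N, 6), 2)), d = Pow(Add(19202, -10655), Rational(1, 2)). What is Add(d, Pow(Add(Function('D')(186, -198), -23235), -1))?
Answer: Add(Rational(1, 13820), Pow(8547, Rational(1, 2))) ≈ 92.450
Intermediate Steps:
d = Pow(8547, Rational(1, 2)) ≈ 92.450
Function('D')(N, U) = Add(5, N, Pow(Add(6, N), 2)) (Function('D')(N, U) = Add(5, Add(N, Pow(Add(N, 6), 2))) = Add(5, Add(N, Pow(Add(6, N), 2))) = Add(5, N, Pow(Add(6, N), 2)))
Add(d, Pow(Add(Function('D')(186, -198), -23235), -1)) = Add(Pow(8547, Rational(1, 2)), Pow(Add(Add(5, 186, Pow(Add(6, 186), 2)), -23235), -1)) = Add(Pow(8547, Rational(1, 2)), Pow(Add(Add(5, 186, Pow(192, 2)), -23235), -1)) = Add(Pow(8547, Rational(1, 2)), Pow(Add(Add(5, 186, 36864), -23235), -1)) = Add(Pow(8547, Rational(1, 2)), Pow(Add(37055, -23235), -1)) = Add(Pow(8547, Rational(1, 2)), Pow(13820, -1)) = Add(Pow(8547, Rational(1, 2)), Rational(1, 13820)) = Add(Rational(1, 13820), Pow(8547, Rational(1, 2)))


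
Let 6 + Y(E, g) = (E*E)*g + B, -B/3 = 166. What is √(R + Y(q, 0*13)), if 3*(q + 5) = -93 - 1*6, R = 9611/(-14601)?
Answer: I*√107587687515/14601 ≈ 22.465*I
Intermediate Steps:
B = -498 (B = -3*166 = -498)
R = -9611/14601 (R = 9611*(-1/14601) = -9611/14601 ≈ -0.65824)
q = -38 (q = -5 + (-93 - 1*6)/3 = -5 + (-93 - 6)/3 = -5 + (⅓)*(-99) = -5 - 33 = -38)
Y(E, g) = -504 + g*E² (Y(E, g) = -6 + ((E*E)*g - 498) = -6 + (E²*g - 498) = -6 + (g*E² - 498) = -6 + (-498 + g*E²) = -504 + g*E²)
√(R + Y(q, 0*13)) = √(-9611/14601 + (-504 + (0*13)*(-38)²)) = √(-9611/14601 + (-504 + 0*1444)) = √(-9611/14601 + (-504 + 0)) = √(-9611/14601 - 504) = √(-7368515/14601) = I*√107587687515/14601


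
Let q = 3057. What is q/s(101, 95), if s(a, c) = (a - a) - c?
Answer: -3057/95 ≈ -32.179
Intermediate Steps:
s(a, c) = -c (s(a, c) = 0 - c = -c)
q/s(101, 95) = 3057/((-1*95)) = 3057/(-95) = 3057*(-1/95) = -3057/95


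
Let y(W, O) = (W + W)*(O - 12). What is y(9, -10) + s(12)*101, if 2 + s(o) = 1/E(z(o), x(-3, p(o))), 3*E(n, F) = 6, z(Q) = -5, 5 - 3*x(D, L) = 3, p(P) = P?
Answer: -1095/2 ≈ -547.50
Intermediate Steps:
x(D, L) = ⅔ (x(D, L) = 5/3 - ⅓*3 = 5/3 - 1 = ⅔)
y(W, O) = 2*W*(-12 + O) (y(W, O) = (2*W)*(-12 + O) = 2*W*(-12 + O))
E(n, F) = 2 (E(n, F) = (⅓)*6 = 2)
s(o) = -3/2 (s(o) = -2 + 1/2 = -2 + ½ = -3/2)
y(9, -10) + s(12)*101 = 2*9*(-12 - 10) - 3/2*101 = 2*9*(-22) - 303/2 = -396 - 303/2 = -1095/2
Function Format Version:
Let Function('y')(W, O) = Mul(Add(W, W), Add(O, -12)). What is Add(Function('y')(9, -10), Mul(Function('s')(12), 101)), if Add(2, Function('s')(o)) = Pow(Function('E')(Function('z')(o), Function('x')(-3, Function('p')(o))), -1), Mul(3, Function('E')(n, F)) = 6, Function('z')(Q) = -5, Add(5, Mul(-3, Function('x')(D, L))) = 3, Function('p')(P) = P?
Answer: Rational(-1095, 2) ≈ -547.50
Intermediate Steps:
Function('x')(D, L) = Rational(2, 3) (Function('x')(D, L) = Add(Rational(5, 3), Mul(Rational(-1, 3), 3)) = Add(Rational(5, 3), -1) = Rational(2, 3))
Function('y')(W, O) = Mul(2, W, Add(-12, O)) (Function('y')(W, O) = Mul(Mul(2, W), Add(-12, O)) = Mul(2, W, Add(-12, O)))
Function('E')(n, F) = 2 (Function('E')(n, F) = Mul(Rational(1, 3), 6) = 2)
Function('s')(o) = Rational(-3, 2) (Function('s')(o) = Add(-2, Pow(2, -1)) = Add(-2, Rational(1, 2)) = Rational(-3, 2))
Add(Function('y')(9, -10), Mul(Function('s')(12), 101)) = Add(Mul(2, 9, Add(-12, -10)), Mul(Rational(-3, 2), 101)) = Add(Mul(2, 9, -22), Rational(-303, 2)) = Add(-396, Rational(-303, 2)) = Rational(-1095, 2)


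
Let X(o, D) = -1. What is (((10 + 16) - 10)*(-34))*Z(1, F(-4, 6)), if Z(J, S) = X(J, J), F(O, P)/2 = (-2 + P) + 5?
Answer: 544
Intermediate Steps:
F(O, P) = 6 + 2*P (F(O, P) = 2*((-2 + P) + 5) = 2*(3 + P) = 6 + 2*P)
Z(J, S) = -1
(((10 + 16) - 10)*(-34))*Z(1, F(-4, 6)) = (((10 + 16) - 10)*(-34))*(-1) = ((26 - 10)*(-34))*(-1) = (16*(-34))*(-1) = -544*(-1) = 544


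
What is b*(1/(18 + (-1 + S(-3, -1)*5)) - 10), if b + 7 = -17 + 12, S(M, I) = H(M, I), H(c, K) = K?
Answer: 119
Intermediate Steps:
S(M, I) = I
b = -12 (b = -7 + (-17 + 12) = -7 - 5 = -12)
b*(1/(18 + (-1 + S(-3, -1)*5)) - 10) = -12*(1/(18 + (-1 - 1*5)) - 10) = -12*(1/(18 + (-1 - 5)) - 10) = -12*(1/(18 - 6) - 10) = -12*(1/12 - 10) = -12*(-119/12) = 119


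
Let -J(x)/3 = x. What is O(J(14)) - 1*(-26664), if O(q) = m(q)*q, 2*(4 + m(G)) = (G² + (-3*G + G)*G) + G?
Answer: 64758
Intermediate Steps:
m(G) = -4 + G/2 - G²/2 (m(G) = -4 + ((G² + (-3*G + G)*G) + G)/2 = -4 + ((G² + (-2*G)*G) + G)/2 = -4 + ((G² - 2*G²) + G)/2 = -4 + (-G² + G)/2 = -4 + (G - G²)/2 = -4 + (G/2 - G²/2) = -4 + G/2 - G²/2)
J(x) = -3*x
O(q) = q*(-4 + q/2 - q²/2) (O(q) = (-4 + q/2 - q²/2)*q = q*(-4 + q/2 - q²/2))
O(J(14)) - 1*(-26664) = (-3*14)*(-8 - 3*14 - (-3*14)²)/2 - 1*(-26664) = (½)*(-42)*(-8 - 42 - 1*(-42)²) + 26664 = (½)*(-42)*(-8 - 42 - 1*1764) + 26664 = (½)*(-42)*(-8 - 42 - 1764) + 26664 = (½)*(-42)*(-1814) + 26664 = 38094 + 26664 = 64758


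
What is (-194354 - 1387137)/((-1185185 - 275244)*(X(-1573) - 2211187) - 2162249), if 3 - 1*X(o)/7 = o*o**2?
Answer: 1581491/39785920249861586 ≈ 3.9750e-11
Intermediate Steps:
X(o) = 21 - 7*o**3 (X(o) = 21 - 7*o*o**2 = 21 - 7*o**3)
(-194354 - 1387137)/((-1185185 - 275244)*(X(-1573) - 2211187) - 2162249) = (-194354 - 1387137)/((-1185185 - 275244)*((21 - 7*(-1573)**3) - 2211187) - 2162249) = -1581491/(-1460429*((21 - 7*(-3892119517)) - 2211187) - 2162249) = -1581491/(-1460429*((21 + 27244836619) - 2211187) - 2162249) = -1581491/(-1460429*(27244836640 - 2211187) - 2162249) = -1581491/(-1460429*27242625453 - 2162249) = -1581491/(-39785920247699337 - 2162249) = -1581491/(-39785920249861586) = -1581491*(-1/39785920249861586) = 1581491/39785920249861586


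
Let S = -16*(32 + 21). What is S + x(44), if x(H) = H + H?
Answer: -760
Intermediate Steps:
S = -848 (S = -16*53 = -848)
x(H) = 2*H
S + x(44) = -848 + 2*44 = -848 + 88 = -760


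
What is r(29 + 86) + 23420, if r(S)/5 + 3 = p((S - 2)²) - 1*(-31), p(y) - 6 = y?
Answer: 87435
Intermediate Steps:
p(y) = 6 + y
r(S) = 170 + 5*(-2 + S)² (r(S) = -15 + 5*((6 + (S - 2)²) - 1*(-31)) = -15 + 5*((6 + (-2 + S)²) + 31) = -15 + 5*(37 + (-2 + S)²) = -15 + (185 + 5*(-2 + S)²) = 170 + 5*(-2 + S)²)
r(29 + 86) + 23420 = (170 + 5*(-2 + (29 + 86))²) + 23420 = (170 + 5*(-2 + 115)²) + 23420 = (170 + 5*113²) + 23420 = (170 + 5*12769) + 23420 = (170 + 63845) + 23420 = 64015 + 23420 = 87435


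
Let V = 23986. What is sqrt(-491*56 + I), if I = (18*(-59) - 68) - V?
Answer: 2*I*sqrt(13153) ≈ 229.37*I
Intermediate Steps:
I = -25116 (I = (18*(-59) - 68) - 1*23986 = (-1062 - 68) - 23986 = -1130 - 23986 = -25116)
sqrt(-491*56 + I) = sqrt(-491*56 - 25116) = sqrt(-27496 - 25116) = sqrt(-52612) = 2*I*sqrt(13153)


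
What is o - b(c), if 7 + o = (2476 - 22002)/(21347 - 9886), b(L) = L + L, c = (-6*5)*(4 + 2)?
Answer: 4026207/11461 ≈ 351.30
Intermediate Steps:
c = -180 (c = -30*6 = -180)
b(L) = 2*L
o = -99753/11461 (o = -7 + (2476 - 22002)/(21347 - 9886) = -7 - 19526/11461 = -99753/11461 ≈ -8.7037)
o - b(c) = -99753/11461 - 2*(-180) = -99753/11461 - 1*(-360) = -99753/11461 + 360 = 4026207/11461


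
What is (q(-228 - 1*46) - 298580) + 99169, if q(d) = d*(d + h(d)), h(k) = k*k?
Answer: -20695159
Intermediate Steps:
h(k) = k²
q(d) = d*(d + d²)
(q(-228 - 1*46) - 298580) + 99169 = ((-228 - 1*46)²*(1 + (-228 - 1*46)) - 298580) + 99169 = ((-228 - 46)²*(1 + (-228 - 46)) - 298580) + 99169 = ((-274)²*(1 - 274) - 298580) + 99169 = (75076*(-273) - 298580) + 99169 = (-20495748 - 298580) + 99169 = -20794328 + 99169 = -20695159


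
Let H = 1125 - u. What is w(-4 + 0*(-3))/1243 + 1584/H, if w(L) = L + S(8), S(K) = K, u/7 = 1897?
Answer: -960148/7553711 ≈ -0.12711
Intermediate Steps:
u = 13279 (u = 7*1897 = 13279)
w(L) = 8 + L (w(L) = L + 8 = 8 + L)
H = -12154 (H = 1125 - 1*13279 = 1125 - 13279 = -12154)
w(-4 + 0*(-3))/1243 + 1584/H = (8 + (-4 + 0*(-3)))/1243 + 1584/(-12154) = (8 + (-4 + 0))*(1/1243) + 1584*(-1/12154) = (8 - 4)*(1/1243) - 792/6077 = 4*(1/1243) - 792/6077 = 4/1243 - 792/6077 = -960148/7553711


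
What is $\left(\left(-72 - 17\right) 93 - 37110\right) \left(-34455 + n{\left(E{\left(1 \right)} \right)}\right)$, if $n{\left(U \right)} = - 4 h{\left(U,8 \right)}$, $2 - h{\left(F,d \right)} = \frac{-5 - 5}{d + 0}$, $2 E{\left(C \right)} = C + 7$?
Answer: $1564399116$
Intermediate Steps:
$E{\left(C \right)} = \frac{7}{2} + \frac{C}{2}$ ($E{\left(C \right)} = \frac{C + 7}{2} = \frac{7 + C}{2} = \frac{7}{2} + \frac{C}{2}$)
$h{\left(F,d \right)} = 2 + \frac{10}{d}$ ($h{\left(F,d \right)} = 2 - \frac{-5 - 5}{d + 0} = 2 - - \frac{10}{d} = 2 + \frac{10}{d}$)
$n{\left(U \right)} = -13$ ($n{\left(U \right)} = - 4 \left(2 + \frac{10}{8}\right) = - 4 \left(2 + 10 \cdot \frac{1}{8}\right) = - 4 \left(2 + \frac{5}{4}\right) = \left(-4\right) \frac{13}{4} = -13$)
$\left(\left(-72 - 17\right) 93 - 37110\right) \left(-34455 + n{\left(E{\left(1 \right)} \right)}\right) = \left(\left(-72 - 17\right) 93 - 37110\right) \left(-34455 - 13\right) = \left(\left(-89\right) 93 - 37110\right) \left(-34468\right) = \left(-8277 - 37110\right) \left(-34468\right) = \left(-45387\right) \left(-34468\right) = 1564399116$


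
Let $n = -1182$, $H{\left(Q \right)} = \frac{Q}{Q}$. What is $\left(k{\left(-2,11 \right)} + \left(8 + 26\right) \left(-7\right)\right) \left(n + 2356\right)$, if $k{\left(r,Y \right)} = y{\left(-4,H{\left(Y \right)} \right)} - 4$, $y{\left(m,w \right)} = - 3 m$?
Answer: $-270020$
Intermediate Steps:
$H{\left(Q \right)} = 1$
$k{\left(r,Y \right)} = 8$ ($k{\left(r,Y \right)} = \left(-3\right) \left(-4\right) - 4 = 12 - 4 = 8$)
$\left(k{\left(-2,11 \right)} + \left(8 + 26\right) \left(-7\right)\right) \left(n + 2356\right) = \left(8 + \left(8 + 26\right) \left(-7\right)\right) \left(-1182 + 2356\right) = \left(8 + 34 \left(-7\right)\right) 1174 = \left(8 - 238\right) 1174 = \left(-230\right) 1174 = -270020$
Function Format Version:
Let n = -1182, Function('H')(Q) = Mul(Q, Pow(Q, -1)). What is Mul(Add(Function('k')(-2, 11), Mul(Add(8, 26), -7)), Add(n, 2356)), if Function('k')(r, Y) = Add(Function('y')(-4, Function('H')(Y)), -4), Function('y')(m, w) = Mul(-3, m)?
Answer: -270020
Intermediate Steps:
Function('H')(Q) = 1
Function('k')(r, Y) = 8 (Function('k')(r, Y) = Add(Mul(-3, -4), -4) = Add(12, -4) = 8)
Mul(Add(Function('k')(-2, 11), Mul(Add(8, 26), -7)), Add(n, 2356)) = Mul(Add(8, Mul(Add(8, 26), -7)), Add(-1182, 2356)) = Mul(Add(8, Mul(34, -7)), 1174) = Mul(Add(8, -238), 1174) = Mul(-230, 1174) = -270020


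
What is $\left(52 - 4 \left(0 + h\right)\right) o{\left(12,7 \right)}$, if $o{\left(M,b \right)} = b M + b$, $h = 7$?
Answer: $2184$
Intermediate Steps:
$o{\left(M,b \right)} = b + M b$ ($o{\left(M,b \right)} = M b + b = b + M b$)
$\left(52 - 4 \left(0 + h\right)\right) o{\left(12,7 \right)} = \left(52 - 4 \left(0 + 7\right)\right) 7 \left(1 + 12\right) = \left(52 - 28\right) 7 \cdot 13 = \left(52 - 28\right) 91 = 24 \cdot 91 = 2184$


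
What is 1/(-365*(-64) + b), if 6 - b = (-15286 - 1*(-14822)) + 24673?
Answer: -1/843 ≈ -0.0011862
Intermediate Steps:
b = -24203 (b = 6 - ((-15286 - 1*(-14822)) + 24673) = 6 - ((-15286 + 14822) + 24673) = 6 - (-464 + 24673) = 6 - 1*24209 = 6 - 24209 = -24203)
1/(-365*(-64) + b) = 1/(-365*(-64) - 24203) = 1/(23360 - 24203) = 1/(-843) = -1/843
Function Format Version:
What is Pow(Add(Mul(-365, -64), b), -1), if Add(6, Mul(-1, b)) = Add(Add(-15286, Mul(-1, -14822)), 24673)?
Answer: Rational(-1, 843) ≈ -0.0011862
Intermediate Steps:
b = -24203 (b = Add(6, Mul(-1, Add(Add(-15286, Mul(-1, -14822)), 24673))) = Add(6, Mul(-1, Add(Add(-15286, 14822), 24673))) = Add(6, Mul(-1, Add(-464, 24673))) = Add(6, Mul(-1, 24209)) = Add(6, -24209) = -24203)
Pow(Add(Mul(-365, -64), b), -1) = Pow(Add(Mul(-365, -64), -24203), -1) = Pow(Add(23360, -24203), -1) = Pow(-843, -1) = Rational(-1, 843)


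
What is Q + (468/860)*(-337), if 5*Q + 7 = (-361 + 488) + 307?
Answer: -21068/215 ≈ -97.991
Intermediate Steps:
Q = 427/5 (Q = -7/5 + ((-361 + 488) + 307)/5 = -7/5 + (127 + 307)/5 = -7/5 + (⅕)*434 = -7/5 + 434/5 = 427/5 ≈ 85.400)
Q + (468/860)*(-337) = 427/5 + (468/860)*(-337) = 427/5 + (468*(1/860))*(-337) = 427/5 + (117/215)*(-337) = 427/5 - 39429/215 = -21068/215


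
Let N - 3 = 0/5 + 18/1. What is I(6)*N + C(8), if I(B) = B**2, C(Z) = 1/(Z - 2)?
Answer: 4537/6 ≈ 756.17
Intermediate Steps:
C(Z) = 1/(-2 + Z)
N = 21 (N = 3 + (0/5 + 18/1) = 3 + (0*(1/5) + 18*1) = 3 + (0 + 18) = 3 + 18 = 21)
I(6)*N + C(8) = 6**2*21 + 1/(-2 + 8) = 36*21 + 1/6 = 756 + 1/6 = 4537/6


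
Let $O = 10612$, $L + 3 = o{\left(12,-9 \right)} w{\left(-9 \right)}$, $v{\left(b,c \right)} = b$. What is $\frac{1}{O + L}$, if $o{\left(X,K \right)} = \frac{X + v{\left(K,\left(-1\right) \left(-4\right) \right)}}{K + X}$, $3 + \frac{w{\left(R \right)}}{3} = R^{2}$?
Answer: $\frac{1}{10843} \approx 9.2225 \cdot 10^{-5}$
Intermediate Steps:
$w{\left(R \right)} = -9 + 3 R^{2}$
$o{\left(X,K \right)} = 1$ ($o{\left(X,K \right)} = \frac{X + K}{K + X} = \frac{K + X}{K + X} = 1$)
$L = 231$ ($L = -3 + 1 \left(-9 + 3 \left(-9\right)^{2}\right) = -3 + 1 \left(-9 + 3 \cdot 81\right) = -3 + 1 \left(-9 + 243\right) = -3 + 1 \cdot 234 = -3 + 234 = 231$)
$\frac{1}{O + L} = \frac{1}{10612 + 231} = \frac{1}{10843}$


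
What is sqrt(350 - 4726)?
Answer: 2*I*sqrt(1094) ≈ 66.151*I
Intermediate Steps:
sqrt(350 - 4726) = sqrt(-4376) = 2*I*sqrt(1094)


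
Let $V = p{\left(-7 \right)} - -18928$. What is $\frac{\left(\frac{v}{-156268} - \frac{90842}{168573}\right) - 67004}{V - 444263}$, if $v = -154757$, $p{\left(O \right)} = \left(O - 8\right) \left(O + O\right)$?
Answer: $\frac{1765045370896151}{11198883185395500} \approx 0.15761$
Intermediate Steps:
$p{\left(O \right)} = 2 O \left(-8 + O\right)$ ($p{\left(O \right)} = \left(-8 + O\right) 2 O = 2 O \left(-8 + O\right)$)
$V = 19138$ ($V = 2 \left(-7\right) \left(-8 - 7\right) - -18928 = 2 \left(-7\right) \left(-15\right) + 18928 = 210 + 18928 = 19138$)
$\frac{\left(\frac{v}{-156268} - \frac{90842}{168573}\right) - 67004}{V - 444263} = \frac{\left(- \frac{154757}{-156268} - \frac{90842}{168573}\right) - 67004}{19138 - 444263} = \frac{\left(\left(-154757\right) \left(- \frac{1}{156268}\right) - \frac{90842}{168573}\right) - 67004}{-425125} = \left(\left(\frac{154757}{156268} - \frac{90842}{168573}\right) - 67004\right) \left(- \frac{1}{425125}\right) = \left(\frac{11892154105}{26342565564} - 67004\right) \left(- \frac{1}{425125}\right) = \left(- \frac{1765045370896151}{26342565564}\right) \left(- \frac{1}{425125}\right) = \frac{1765045370896151}{11198883185395500}$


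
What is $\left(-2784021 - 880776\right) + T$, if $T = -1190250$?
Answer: $-4855047$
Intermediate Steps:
$\left(-2784021 - 880776\right) + T = \left(-2784021 - 880776\right) - 1190250 = -3664797 - 1190250 = -4855047$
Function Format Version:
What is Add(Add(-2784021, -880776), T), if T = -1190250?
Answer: -4855047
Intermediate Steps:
Add(Add(-2784021, -880776), T) = Add(Add(-2784021, -880776), -1190250) = Add(-3664797, -1190250) = -4855047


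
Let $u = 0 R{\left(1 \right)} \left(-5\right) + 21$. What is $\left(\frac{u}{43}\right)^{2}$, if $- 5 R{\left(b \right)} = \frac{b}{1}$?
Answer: $\frac{441}{1849} \approx 0.23851$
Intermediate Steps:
$R{\left(b \right)} = - \frac{b}{5}$ ($R{\left(b \right)} = - \frac{b 1^{-1}}{5} = - \frac{b 1}{5} = - \frac{b}{5}$)
$u = 21$ ($u = 0 \left(\left(- \frac{1}{5}\right) 1\right) \left(-5\right) + 21 = 0 \left(- \frac{1}{5}\right) \left(-5\right) + 21 = 0 \left(-5\right) + 21 = 0 + 21 = 21$)
$\left(\frac{u}{43}\right)^{2} = \left(\frac{21}{43}\right)^{2} = \frac{441}{1849}$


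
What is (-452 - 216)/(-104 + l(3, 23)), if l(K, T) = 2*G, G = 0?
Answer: 167/26 ≈ 6.4231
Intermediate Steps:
l(K, T) = 0 (l(K, T) = 2*0 = 0)
(-452 - 216)/(-104 + l(3, 23)) = (-452 - 216)/(-104 + 0) = -668/(-104) = -668*(-1/104) = 167/26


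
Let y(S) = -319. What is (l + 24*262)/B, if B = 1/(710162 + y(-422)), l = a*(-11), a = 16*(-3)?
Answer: 4838289888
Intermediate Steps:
a = -48
l = 528 (l = -48*(-11) = 528)
B = 1/709843 (B = 1/(710162 - 319) = 1/709843 ≈ 1.4088e-6)
(l + 24*262)/B = (528 + 24*262)/(1/709843) = (528 + 6288)*709843 = 6816*709843 = 4838289888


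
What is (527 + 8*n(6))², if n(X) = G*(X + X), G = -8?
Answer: 58081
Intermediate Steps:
n(X) = -16*X (n(X) = -8*(X + X) = -16*X)
(527 + 8*n(6))² = (527 + 8*(-16*6))² = (527 + 8*(-96))² = (527 - 768)² = (-241)² = 58081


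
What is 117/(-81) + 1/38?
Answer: -485/342 ≈ -1.4181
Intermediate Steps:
117/(-81) + 1/38 = 117*(-1/81) + 1*(1/38) = -13/9 + 1/38 = -485/342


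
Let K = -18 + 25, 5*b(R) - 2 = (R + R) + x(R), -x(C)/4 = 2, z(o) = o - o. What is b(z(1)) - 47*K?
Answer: -1651/5 ≈ -330.20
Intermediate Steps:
z(o) = 0
x(C) = -8 (x(C) = -4*2 = -8)
b(R) = -6/5 + 2*R/5 (b(R) = ⅖ + ((R + R) - 8)/5 = ⅖ + (2*R - 8)/5 = ⅖ + (-8 + 2*R)/5 = ⅖ + (-8/5 + 2*R/5) = -6/5 + 2*R/5)
K = 7
b(z(1)) - 47*K = (-6/5 + (⅖)*0) - 47*7 = (-6/5 + 0) - 329 = -6/5 - 329 = -1651/5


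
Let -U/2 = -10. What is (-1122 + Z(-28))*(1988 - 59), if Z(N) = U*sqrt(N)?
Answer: -2164338 + 77160*I*sqrt(7) ≈ -2.1643e+6 + 2.0415e+5*I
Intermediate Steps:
U = 20 (U = -2*(-10) = 20)
Z(N) = 20*sqrt(N)
(-1122 + Z(-28))*(1988 - 59) = (-1122 + 20*sqrt(-28))*(1988 - 59) = (-1122 + 20*(2*I*sqrt(7)))*1929 = (-1122 + 40*I*sqrt(7))*1929 = -2164338 + 77160*I*sqrt(7)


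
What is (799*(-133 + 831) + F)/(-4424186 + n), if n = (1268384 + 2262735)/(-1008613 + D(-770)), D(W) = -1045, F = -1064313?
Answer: 73071978434/638131188501 ≈ 0.11451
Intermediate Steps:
n = -3531119/1009658 (n = (1268384 + 2262735)/(-1008613 - 1045) = 3531119/(-1009658) = 3531119*(-1/1009658) = -3531119/1009658 ≈ -3.4973)
(799*(-133 + 831) + F)/(-4424186 + n) = (799*(-133 + 831) - 1064313)/(-4424186 - 3531119/1009658) = (799*698 - 1064313)/(-4466918319507/1009658) = (557702 - 1064313)*(-1009658/4466918319507) = -506611*(-1009658/4466918319507) = 73071978434/638131188501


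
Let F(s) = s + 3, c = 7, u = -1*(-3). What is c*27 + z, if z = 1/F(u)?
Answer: 1135/6 ≈ 189.17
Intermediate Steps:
u = 3
F(s) = 3 + s
z = 1/6 (z = 1/(3 + 3) = 1/6 ≈ 0.16667)
c*27 + z = 7*27 + 1/6 = 189 + 1/6 = 1135/6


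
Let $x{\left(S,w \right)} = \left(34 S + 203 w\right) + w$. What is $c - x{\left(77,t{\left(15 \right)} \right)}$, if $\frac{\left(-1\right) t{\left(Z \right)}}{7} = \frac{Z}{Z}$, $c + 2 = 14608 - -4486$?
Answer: $17902$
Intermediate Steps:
$c = 19092$ ($c = -2 + \left(14608 - -4486\right) = -2 + \left(14608 + 4486\right) = -2 + 19094 = 19092$)
$t{\left(Z \right)} = -7$ ($t{\left(Z \right)} = - 7 \frac{Z}{Z} = \left(-7\right) 1 = -7$)
$x{\left(S,w \right)} = 34 S + 204 w$
$c - x{\left(77,t{\left(15 \right)} \right)} = 19092 - \left(34 \cdot 77 + 204 \left(-7\right)\right) = 19092 - \left(2618 - 1428\right) = 19092 - 1190 = 17902$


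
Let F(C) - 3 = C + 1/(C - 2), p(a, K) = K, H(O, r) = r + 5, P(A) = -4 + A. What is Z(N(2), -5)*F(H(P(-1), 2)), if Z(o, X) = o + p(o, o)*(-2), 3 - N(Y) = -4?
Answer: -357/5 ≈ -71.400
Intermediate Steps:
N(Y) = 7 (N(Y) = 3 - 1*(-4) = 3 + 4 = 7)
H(O, r) = 5 + r
F(C) = 3 + C + 1/(-2 + C) (F(C) = 3 + (C + 1/(C - 2)) = 3 + (C + 1/(-2 + C)) = 3 + C + 1/(-2 + C))
Z(o, X) = -o (Z(o, X) = o + o*(-2) = o - 2*o = -o)
Z(N(2), -5)*F(H(P(-1), 2)) = (-1*7)*((-5 + (5 + 2) + (5 + 2)²)/(-2 + (5 + 2))) = -7*(-5 + 7 + 7²)/(-2 + 7) = -7*(-5 + 7 + 49)/5 = -7*51/5 = -357/5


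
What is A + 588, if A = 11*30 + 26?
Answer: 944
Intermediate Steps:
A = 356 (A = 330 + 26 = 356)
A + 588 = 356 + 588 = 944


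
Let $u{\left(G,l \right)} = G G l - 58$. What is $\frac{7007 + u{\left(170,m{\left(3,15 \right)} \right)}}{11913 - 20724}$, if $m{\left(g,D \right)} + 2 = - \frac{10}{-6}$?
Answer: $\frac{8053}{26433} \approx 0.30466$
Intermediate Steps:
$m{\left(g,D \right)} = - \frac{1}{3}$ ($m{\left(g,D \right)} = -2 - \frac{10}{-6} = -2 - - \frac{5}{3} = -2 + \frac{5}{3} = - \frac{1}{3}$)
$u{\left(G,l \right)} = -58 + l G^{2}$ ($u{\left(G,l \right)} = G^{2} l - 58 = l G^{2} - 58 = -58 + l G^{2}$)
$\frac{7007 + u{\left(170,m{\left(3,15 \right)} \right)}}{11913 - 20724} = \frac{7007 - \left(58 + \frac{170^{2}}{3}\right)}{11913 - 20724} = \frac{7007 - \frac{29074}{3}}{-8811} = \left(7007 - \frac{29074}{3}\right) \left(- \frac{1}{8811}\right) = \left(- \frac{8053}{3}\right) \left(- \frac{1}{8811}\right) = \frac{8053}{26433}$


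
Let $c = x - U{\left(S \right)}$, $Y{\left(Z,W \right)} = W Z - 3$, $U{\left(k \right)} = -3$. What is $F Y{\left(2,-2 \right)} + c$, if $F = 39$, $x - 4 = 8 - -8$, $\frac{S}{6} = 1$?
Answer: $-250$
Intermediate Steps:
$S = 6$ ($S = 6 \cdot 1 = 6$)
$x = 20$ ($x = 4 + \left(8 - -8\right) = 4 + \left(8 + 8\right) = 4 + 16 = 20$)
$Y{\left(Z,W \right)} = -3 + W Z$
$c = 23$ ($c = 20 - -3 = 20 + 3 = 23$)
$F Y{\left(2,-2 \right)} + c = 39 \left(-3 - 4\right) + 23 = 39 \left(-7\right) + 23 = -273 + 23 = -250$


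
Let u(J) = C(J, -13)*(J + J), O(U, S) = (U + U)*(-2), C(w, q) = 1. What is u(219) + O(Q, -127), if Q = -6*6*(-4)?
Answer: -138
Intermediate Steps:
Q = 144 (Q = -36*(-4) = 144)
O(U, S) = -4*U (O(U, S) = (2*U)*(-2) = -4*U)
u(J) = 2*J (u(J) = 1*(J + J) = 1*(2*J) = 2*J)
u(219) + O(Q, -127) = 2*219 - 4*144 = 438 - 576 = -138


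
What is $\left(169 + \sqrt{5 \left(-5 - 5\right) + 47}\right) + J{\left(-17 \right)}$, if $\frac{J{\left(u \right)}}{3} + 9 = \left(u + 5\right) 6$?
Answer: $-74 + i \sqrt{3} \approx -74.0 + 1.732 i$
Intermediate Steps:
$J{\left(u \right)} = 63 + 18 u$ ($J{\left(u \right)} = -27 + 3 \left(u + 5\right) 6 = -27 + 3 \left(5 + u\right) 6 = -27 + 3 \left(30 + 6 u\right) = -27 + \left(90 + 18 u\right) = 63 + 18 u$)
$\left(169 + \sqrt{5 \left(-5 - 5\right) + 47}\right) + J{\left(-17 \right)} = \left(169 + \sqrt{5 \left(-5 - 5\right) + 47}\right) + \left(63 + 18 \left(-17\right)\right) = \left(169 + \sqrt{5 \left(-10\right) + 47}\right) + \left(63 - 306\right) = \left(169 + \sqrt{-50 + 47}\right) - 243 = \left(169 + \sqrt{-3}\right) - 243 = \left(169 + i \sqrt{3}\right) - 243 = -74 + i \sqrt{3}$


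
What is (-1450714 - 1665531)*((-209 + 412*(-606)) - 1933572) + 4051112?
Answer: 6804178545097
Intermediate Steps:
(-1450714 - 1665531)*((-209 + 412*(-606)) - 1933572) + 4051112 = -3116245*((-209 - 249672) - 1933572) + 4051112 = -3116245*(-249881 - 1933572) + 4051112 = -3116245*(-2183453) + 4051112 = 6804174493985 + 4051112 = 6804178545097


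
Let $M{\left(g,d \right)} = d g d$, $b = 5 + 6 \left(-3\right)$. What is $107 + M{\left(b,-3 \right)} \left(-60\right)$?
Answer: $7127$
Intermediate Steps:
$b = -13$ ($b = 5 - 18 = -13$)
$M{\left(g,d \right)} = g d^{2}$
$107 + M{\left(b,-3 \right)} \left(-60\right) = 107 + - 13 \left(-3\right)^{2} \left(-60\right) = 107 + \left(-13\right) 9 \left(-60\right) = 107 - -7020 = 107 + 7020 = 7127$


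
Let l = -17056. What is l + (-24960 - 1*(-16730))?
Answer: -25286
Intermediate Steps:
l + (-24960 - 1*(-16730)) = -17056 + (-24960 - 1*(-16730)) = -17056 + (-24960 + 16730) = -17056 - 8230 = -25286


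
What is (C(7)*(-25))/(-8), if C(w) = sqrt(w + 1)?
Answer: 25*sqrt(2)/4 ≈ 8.8388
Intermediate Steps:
C(w) = sqrt(1 + w)
(C(7)*(-25))/(-8) = (sqrt(1 + 7)*(-25))/(-8) = (sqrt(8)*(-25))*(-1/8) = ((2*sqrt(2))*(-25))*(-1/8) = -50*sqrt(2)*(-1/8) = 25*sqrt(2)/4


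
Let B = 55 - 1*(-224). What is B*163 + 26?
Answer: 45503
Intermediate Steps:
B = 279 (B = 55 + 224 = 279)
B*163 + 26 = 279*163 + 26 = 45477 + 26 = 45503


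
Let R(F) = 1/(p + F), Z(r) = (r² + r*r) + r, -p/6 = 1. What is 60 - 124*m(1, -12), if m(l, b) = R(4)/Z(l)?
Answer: 242/3 ≈ 80.667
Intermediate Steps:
p = -6 (p = -6*1 = -6)
Z(r) = r + 2*r² (Z(r) = (r² + r²) + r = 2*r² + r = r + 2*r²)
R(F) = 1/(-6 + F)
m(l, b) = -1/(2*l*(1 + 2*l)) (m(l, b) = 1/((-6 + 4)*((l*(1 + 2*l)))) = (1/(l*(1 + 2*l)))/(-2) = -1/(2*l*(1 + 2*l)))
60 - 124*m(1, -12) = 60 - (-62)/(1*(1 + 2*1)) = 60 - (-62)/(1 + 2) = 60 - (-62)/3 = 60 - 124*(-⅙) = 60 + 62/3 = 242/3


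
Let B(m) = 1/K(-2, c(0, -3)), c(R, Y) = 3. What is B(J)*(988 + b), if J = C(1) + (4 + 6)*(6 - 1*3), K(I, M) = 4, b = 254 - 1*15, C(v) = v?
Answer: 1227/4 ≈ 306.75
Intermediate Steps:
b = 239 (b = 254 - 15 = 239)
J = 31 (J = 1 + (4 + 6)*(6 - 1*3) = 1 + 10*(6 - 3) = 1 + 10*3 = 1 + 30 = 31)
B(m) = ¼ (B(m) = 1/4 = ¼)
B(J)*(988 + b) = (988 + 239)/4 = (¼)*1227 = 1227/4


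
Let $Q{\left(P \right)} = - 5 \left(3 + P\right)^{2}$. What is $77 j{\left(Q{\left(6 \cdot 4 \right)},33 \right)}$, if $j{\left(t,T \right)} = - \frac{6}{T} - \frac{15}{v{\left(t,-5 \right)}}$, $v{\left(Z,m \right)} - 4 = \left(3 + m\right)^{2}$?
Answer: $- \frac{1267}{8} \approx -158.38$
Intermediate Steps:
$v{\left(Z,m \right)} = 4 + \left(3 + m\right)^{2}$
$j{\left(t,T \right)} = - \frac{15}{8} - \frac{6}{T}$ ($j{\left(t,T \right)} = - \frac{6}{T} - \frac{15}{4 + \left(3 - 5\right)^{2}} = - \frac{6}{T} - \frac{15}{4 + \left(-2\right)^{2}} = - \frac{6}{T} - \frac{15}{4 + 4} = - \frac{6}{T} - \frac{15}{8} = - \frac{15}{8} - \frac{6}{T}$)
$77 j{\left(Q{\left(6 \cdot 4 \right)},33 \right)} = 77 \left(- \frac{15}{8} - \frac{6}{33}\right) = 77 \left(- \frac{15}{8} - \frac{2}{11}\right) = 77 \left(- \frac{181}{88}\right) = - \frac{1267}{8}$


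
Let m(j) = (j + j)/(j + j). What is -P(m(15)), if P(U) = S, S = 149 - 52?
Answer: -97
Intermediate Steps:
m(j) = 1 (m(j) = (2*j)/((2*j)) = (2*j)*(1/(2*j)) = 1)
S = 97
P(U) = 97
-P(m(15)) = -1*97 = -97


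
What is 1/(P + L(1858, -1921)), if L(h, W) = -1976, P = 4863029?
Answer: 1/4861053 ≈ 2.0572e-7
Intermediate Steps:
1/(P + L(1858, -1921)) = 1/(4863029 - 1976) = 1/4861053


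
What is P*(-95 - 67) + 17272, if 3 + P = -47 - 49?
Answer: 33310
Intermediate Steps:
P = -99 (P = -3 + (-47 - 49) = -3 - 96 = -99)
P*(-95 - 67) + 17272 = -99*(-95 - 67) + 17272 = -99*(-162) + 17272 = 16038 + 17272 = 33310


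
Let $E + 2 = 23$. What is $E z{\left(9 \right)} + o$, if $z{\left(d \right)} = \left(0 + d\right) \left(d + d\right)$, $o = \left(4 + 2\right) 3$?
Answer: $3420$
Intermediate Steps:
$E = 21$ ($E = -2 + 23 = 21$)
$o = 18$ ($o = 6 \cdot 3 = 18$)
$z{\left(d \right)} = 2 d^{2}$ ($z{\left(d \right)} = d 2 d = 2 d^{2}$)
$E z{\left(9 \right)} + o = 21 \cdot 2 \cdot 9^{2} + 18 = 21 \cdot 2 \cdot 81 + 18 = 21 \cdot 162 + 18 = 3402 + 18 = 3420$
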